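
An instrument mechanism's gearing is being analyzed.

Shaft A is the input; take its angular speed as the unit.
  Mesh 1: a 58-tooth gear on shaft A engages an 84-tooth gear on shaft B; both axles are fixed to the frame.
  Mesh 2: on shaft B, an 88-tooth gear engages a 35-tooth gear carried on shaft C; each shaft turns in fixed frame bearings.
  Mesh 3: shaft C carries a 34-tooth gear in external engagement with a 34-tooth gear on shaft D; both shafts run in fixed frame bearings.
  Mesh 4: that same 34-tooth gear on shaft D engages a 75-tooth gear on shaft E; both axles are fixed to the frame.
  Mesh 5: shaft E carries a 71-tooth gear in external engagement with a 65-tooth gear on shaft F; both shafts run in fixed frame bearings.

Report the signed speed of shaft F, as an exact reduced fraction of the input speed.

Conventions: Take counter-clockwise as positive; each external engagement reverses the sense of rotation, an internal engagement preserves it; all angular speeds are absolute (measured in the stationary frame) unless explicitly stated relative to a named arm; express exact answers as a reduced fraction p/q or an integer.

-3080264/3583125

5-mesh fixed-axis compound train (all bearings frame-fixed)
mesh 1 [58T→84T]: |ω|/ω_in = 1×58/84 = 29/42, sense flips to −
mesh 2 [88T→35T]: |ω|/ω_in = (29/42)×88/35 = 1276/735, sense flips to +
mesh 3 [34T→34T]: |ω|/ω_in = (1276/735)×34/34 = 1276/735, sense flips to −
mesh 4 [34T→75T]: |ω|/ω_in = (1276/735)×34/75 = 43384/55125, sense flips to +
mesh 5 [71T→65T]: |ω|/ω_in = (43384/55125)×71/65 = 3080264/3583125, sense flips to −
signed output speed (× input speed) = -3080264/3583125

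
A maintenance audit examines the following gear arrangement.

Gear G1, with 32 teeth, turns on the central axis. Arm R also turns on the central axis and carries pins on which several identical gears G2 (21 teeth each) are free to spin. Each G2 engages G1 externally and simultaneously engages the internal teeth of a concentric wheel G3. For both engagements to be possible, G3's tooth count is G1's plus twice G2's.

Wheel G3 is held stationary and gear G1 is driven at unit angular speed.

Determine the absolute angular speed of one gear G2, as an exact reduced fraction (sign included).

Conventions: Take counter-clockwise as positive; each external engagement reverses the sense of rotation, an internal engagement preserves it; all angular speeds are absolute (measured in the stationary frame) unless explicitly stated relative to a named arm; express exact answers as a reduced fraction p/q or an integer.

topology: planetary set — G1 32T / G2 21T / G3 74T, arm = carrier (Willis)
ring teeth: 32 + 2·21 = 74
32(ω_sun−ω_arm) = −74(ω_ring−ω_arm),  ω_ring = 0, ω_sun = 1
32(1−ω_arm) = −74(0−ω_arm)  ⇒  106·ω_arm = 32  ⇒  ω_arm = 16/53
sun–planet mesh: 32·(1−16/53) = −21·(ω_p−ω_arm)  ⇒  ω_p−ω_arm = -1184/1113
ω_p = 16/53 − 1184/1113 = -16/21
exact speed ratio = -16/21

-16/21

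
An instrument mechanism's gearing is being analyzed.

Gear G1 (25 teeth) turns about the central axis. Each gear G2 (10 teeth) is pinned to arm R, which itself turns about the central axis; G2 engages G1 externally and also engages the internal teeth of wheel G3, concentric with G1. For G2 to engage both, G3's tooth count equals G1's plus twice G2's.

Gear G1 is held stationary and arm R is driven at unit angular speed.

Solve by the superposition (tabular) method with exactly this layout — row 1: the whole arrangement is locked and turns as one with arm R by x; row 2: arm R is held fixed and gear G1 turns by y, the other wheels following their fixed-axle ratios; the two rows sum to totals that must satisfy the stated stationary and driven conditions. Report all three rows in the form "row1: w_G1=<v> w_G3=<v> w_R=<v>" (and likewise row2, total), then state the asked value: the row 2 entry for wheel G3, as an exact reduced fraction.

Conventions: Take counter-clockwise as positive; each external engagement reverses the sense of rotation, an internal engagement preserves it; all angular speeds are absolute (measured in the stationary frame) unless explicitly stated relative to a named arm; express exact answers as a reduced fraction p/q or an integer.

row1: w_G1=1 w_G3=1 w_R=1
row2: w_G1=-1 w_G3=5/9 w_R=0
total: w_G1=0 w_G3=14/9 w_R=1
asked value: 5/9

planetary set (25T centre, 10T on arm, 45T internal) — Willis relation
row 1 — lock + rotate with arm: ω_sun = ω_ring = ω_arm = x
row 2 (arm held, sun turns y): ω_ring = −(25/45)·y, ω_arm = 0
boundary: total ω_sun = x + y = 0 and total ω_arm = x = 1  ⇒  y = -1, x = 1
row 2 ring = −(25/45)·(-1) = 5/9
totals (row 1 + row 2): sun 1 + (-1) = 0, ring 1 + 5/9 = 14/9, arm 1 + 0 = 1
asked cell (row2, ring) = 5/9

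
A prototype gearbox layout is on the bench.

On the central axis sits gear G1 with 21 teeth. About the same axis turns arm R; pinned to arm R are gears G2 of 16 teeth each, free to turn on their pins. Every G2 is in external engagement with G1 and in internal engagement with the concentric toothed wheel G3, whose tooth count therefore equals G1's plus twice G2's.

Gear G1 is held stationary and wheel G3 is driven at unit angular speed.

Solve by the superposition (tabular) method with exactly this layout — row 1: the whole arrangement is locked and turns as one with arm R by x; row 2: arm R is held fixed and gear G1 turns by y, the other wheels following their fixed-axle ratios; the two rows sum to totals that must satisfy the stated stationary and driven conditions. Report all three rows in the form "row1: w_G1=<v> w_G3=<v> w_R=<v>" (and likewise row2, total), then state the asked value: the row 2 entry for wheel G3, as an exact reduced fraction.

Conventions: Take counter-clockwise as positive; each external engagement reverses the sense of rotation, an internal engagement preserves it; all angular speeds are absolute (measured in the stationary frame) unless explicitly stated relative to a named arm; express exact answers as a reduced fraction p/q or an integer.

row1: w_G1=53/74 w_G3=53/74 w_R=53/74
row2: w_G1=-53/74 w_G3=21/74 w_R=0
total: w_G1=0 w_G3=1 w_R=53/74
asked value: 21/74

recognized (axles ride arm R): planetary set, 21/16/53 teeth
row 1: whole set turns with the arm by x
superposition row 2 [arm held]: sun y, ring −(21/53)·y, arm 0
boundary: total ω_sun = x + y = 0 and total ω_ring = x − (21/53)·y = 1  ⇒  y = -53/74, x = 53/74
row 2 ring = −(21/53)·(-53/74) = 21/74
totals (row 1 + row 2): sun 53/74 + (-53/74) = 0, ring 53/74 + 21/74 = 1, arm 53/74 + 0 = 53/74
asked cell (row2, ring) = 21/74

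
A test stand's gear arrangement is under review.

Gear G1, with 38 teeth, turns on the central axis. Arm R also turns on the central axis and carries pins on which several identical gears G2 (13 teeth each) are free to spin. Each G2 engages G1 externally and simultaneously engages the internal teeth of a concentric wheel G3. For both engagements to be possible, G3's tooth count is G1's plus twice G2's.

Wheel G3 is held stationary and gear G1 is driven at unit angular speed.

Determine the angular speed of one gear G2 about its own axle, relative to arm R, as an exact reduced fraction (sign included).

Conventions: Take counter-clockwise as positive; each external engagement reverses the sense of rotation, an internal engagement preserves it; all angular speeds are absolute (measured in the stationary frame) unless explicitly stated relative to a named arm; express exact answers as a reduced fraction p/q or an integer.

-1216/663

recognized (axles ride arm R): planetary set, 38/13/64 teeth
ring teeth: 38 + 2·13 = 64
38(ω_sun−ω_arm) = −64(ω_ring−ω_arm),  ω_ring = 0, ω_sun = 1
38(1−ω_arm) = −64(0−ω_arm)  ⇒  102·ω_arm = 38  ⇒  ω_arm = 19/51
sun–planet mesh: 38·(1−19/51) = −13·(ω_p−ω_arm)  ⇒  ω_p−ω_arm = -1216/663
exact speed ratio = -1216/663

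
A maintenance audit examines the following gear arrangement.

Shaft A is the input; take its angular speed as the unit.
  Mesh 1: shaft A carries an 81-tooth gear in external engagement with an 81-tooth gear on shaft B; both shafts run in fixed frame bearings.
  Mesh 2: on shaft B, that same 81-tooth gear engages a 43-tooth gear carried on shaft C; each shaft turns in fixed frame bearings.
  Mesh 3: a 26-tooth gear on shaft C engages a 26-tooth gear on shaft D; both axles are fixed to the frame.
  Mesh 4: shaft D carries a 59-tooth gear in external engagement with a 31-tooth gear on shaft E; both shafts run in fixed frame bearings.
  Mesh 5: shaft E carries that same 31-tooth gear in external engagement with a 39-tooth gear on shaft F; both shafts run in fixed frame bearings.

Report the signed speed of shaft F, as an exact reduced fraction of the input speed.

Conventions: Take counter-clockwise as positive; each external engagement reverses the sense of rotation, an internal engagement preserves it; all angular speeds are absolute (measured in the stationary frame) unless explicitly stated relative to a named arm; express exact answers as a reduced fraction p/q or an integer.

-1593/559

5-mesh fixed-axis compound train (all bearings frame-fixed)
mesh 1 [81T→81T]: |ω|/ω_in = 1×81/81 = 1, sense flips to −
mesh 2 [81T→43T]: |ω|/ω_in = 1×81/43 = 81/43, sense flips to +
mesh 3 [26T→26T]: |ω|/ω_in = (81/43)×26/26 = 81/43, sense flips to −
mesh 4 [59T→31T]: |ω|/ω_in = (81/43)×59/31 = 4779/1333, sense flips to +
mesh 5 [31T→39T]: |ω|/ω_in = (4779/1333)×31/39 = 1593/559, sense flips to −
signed output speed (× input speed) = -1593/559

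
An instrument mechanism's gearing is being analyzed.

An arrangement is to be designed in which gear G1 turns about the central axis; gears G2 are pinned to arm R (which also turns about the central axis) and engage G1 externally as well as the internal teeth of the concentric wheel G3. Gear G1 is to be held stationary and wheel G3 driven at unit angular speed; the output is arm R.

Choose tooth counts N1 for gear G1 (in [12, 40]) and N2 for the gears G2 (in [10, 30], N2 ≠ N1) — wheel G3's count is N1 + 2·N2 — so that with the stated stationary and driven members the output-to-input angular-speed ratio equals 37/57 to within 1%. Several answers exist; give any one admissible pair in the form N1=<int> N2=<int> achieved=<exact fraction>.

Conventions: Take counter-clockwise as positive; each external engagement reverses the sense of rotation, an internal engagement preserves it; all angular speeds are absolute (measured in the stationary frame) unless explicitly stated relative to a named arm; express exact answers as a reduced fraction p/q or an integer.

N1=40 N2=17 achieved=37/57

design class (target 37/57): planetary set
Willis with ω_sun = 0: ω_arm/ω_ring = N3/(N1+N3); set equal to 37/57  ⇒  N3/N1 = (37/57)/(1 − 37/57) = 37/20
N3 = N1 + 2·N2  ⇒  N2/N1 = (N3/N1 − 1)/2 = (37/20 − 1)/2 = 17/40
smallest multiple with N1 ≥ 12 and N2 ≥ 10: k = 1  ⇒  N1 = 1·40 = 40, N2 = 1·17 = 17 (N1 ≤ 40, N2 ≤ 30, N2 ≠ N1 ✓), N3 = 40 + 2·17 = 74
check: N3/(N1+N3) with N1 = 40, N3 = 74 gives 37/57; |achieved − target| = 0 ≤ 37/5700 ✓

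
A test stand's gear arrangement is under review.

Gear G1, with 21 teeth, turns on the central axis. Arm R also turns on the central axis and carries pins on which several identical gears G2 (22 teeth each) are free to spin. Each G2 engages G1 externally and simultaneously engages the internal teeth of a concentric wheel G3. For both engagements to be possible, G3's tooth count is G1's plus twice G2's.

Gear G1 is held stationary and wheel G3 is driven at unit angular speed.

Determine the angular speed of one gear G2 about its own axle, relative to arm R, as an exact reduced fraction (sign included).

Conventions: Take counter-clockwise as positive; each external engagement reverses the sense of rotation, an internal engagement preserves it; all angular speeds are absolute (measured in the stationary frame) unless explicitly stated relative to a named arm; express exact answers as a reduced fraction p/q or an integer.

recognized (axles ride arm R): planetary set, 21/22/65 teeth
ring teeth: 21 + 2·22 = 65
21(ω_sun−ω_arm) = −65(ω_ring−ω_arm),  ω_sun = 0, ω_ring = 1
21(0−ω_arm) = −65(1−ω_arm)  ⇒  86·ω_arm = 65  ⇒  ω_arm = 65/86
sun–planet mesh: 21·(0−65/86) = −22·(ω_p−ω_arm)  ⇒  ω_p−ω_arm = 1365/1892
exact speed ratio = 1365/1892

1365/1892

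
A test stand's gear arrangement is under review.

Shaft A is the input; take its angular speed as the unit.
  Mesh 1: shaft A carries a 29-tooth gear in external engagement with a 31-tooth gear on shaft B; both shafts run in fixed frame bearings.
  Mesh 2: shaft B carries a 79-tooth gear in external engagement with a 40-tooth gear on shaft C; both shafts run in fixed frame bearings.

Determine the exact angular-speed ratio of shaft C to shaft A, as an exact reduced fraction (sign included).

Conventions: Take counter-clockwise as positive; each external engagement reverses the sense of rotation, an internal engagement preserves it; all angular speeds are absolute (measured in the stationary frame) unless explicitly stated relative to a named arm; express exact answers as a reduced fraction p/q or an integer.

2291/1240

class = fixed-axis compound train [2 meshes; 2 ratios multiply, 2 sense flips]
mesh 1 [29T→31T]: running ratio 29/31, sense −
mesh 2 [79T→40T]: running ratio 2291/1240, sense +
ω_out/ω_in = 2291/1240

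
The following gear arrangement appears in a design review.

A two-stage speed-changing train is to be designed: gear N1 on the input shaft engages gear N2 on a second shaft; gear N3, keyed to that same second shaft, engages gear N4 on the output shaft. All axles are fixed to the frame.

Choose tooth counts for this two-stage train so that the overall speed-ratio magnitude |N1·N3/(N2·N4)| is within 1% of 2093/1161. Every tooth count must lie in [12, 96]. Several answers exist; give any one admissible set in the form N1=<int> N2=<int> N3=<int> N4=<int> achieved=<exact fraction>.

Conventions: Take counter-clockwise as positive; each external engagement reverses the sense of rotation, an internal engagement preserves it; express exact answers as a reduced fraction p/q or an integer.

N1=23 N2=27 N3=91 N4=43 achieved=2093/1161

topology: fixed-axis compound train — 2 stages, target 2093/1161
target = 2093/1161 in lowest terms: an exact hit needs N1·N3 = k·2093 and N2·N4 = k·1161 for one integer k, every count in [12, 96]; additionally prefer no 1:1 stage (N1 ≠ N2, N3 ≠ N4)
k = 1: N1·N3 = 2093 = 23·91, N2·N4 = 1161 = 27·43
achieved = 23·91/(27·43) = 2093/1161; |achieved − target| = 0 ≤ 2093/116100 ✓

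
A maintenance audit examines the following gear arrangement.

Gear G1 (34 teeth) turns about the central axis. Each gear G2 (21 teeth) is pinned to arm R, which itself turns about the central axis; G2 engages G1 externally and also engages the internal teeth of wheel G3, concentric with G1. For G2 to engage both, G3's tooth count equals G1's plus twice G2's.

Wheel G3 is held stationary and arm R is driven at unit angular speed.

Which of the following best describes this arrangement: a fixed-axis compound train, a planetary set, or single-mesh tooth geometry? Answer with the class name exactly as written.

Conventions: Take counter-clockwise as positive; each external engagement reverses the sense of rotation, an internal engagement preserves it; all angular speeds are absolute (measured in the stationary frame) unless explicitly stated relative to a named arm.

planetary set (34T centre, 21T on arm, 76T internal) — Willis relation
classification: planetary set

planetary set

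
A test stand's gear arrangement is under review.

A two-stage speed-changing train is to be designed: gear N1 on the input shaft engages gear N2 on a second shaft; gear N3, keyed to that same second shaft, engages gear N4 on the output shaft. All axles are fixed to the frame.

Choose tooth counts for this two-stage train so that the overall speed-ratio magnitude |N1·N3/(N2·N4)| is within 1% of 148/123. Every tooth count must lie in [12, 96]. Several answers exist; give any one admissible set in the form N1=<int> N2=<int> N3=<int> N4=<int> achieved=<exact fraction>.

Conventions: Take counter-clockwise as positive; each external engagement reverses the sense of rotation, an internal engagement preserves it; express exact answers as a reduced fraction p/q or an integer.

N1=16 N2=12 N3=37 N4=41 achieved=148/123

class = fixed-axis compound train [2-stage, 148/123 wanted]
target = 148/123 in lowest terms: an exact hit needs N1·N3 = k·148 and N2·N4 = k·123 for one integer k, every count in [12, 96]; additionally prefer no 1:1 stage (N1 ≠ N2, N3 ≠ N4)
k = 1…3: no 1:1-free in-range split of k·148 and k·123 into factor pairs; take k = 4
k = 4: N1·N3 = 592 = 16·37, N2·N4 = 492 = 12·41
achieved = 16·37/(12·41) = 148/123; |achieved − target| = 0 ≤ 37/3075 ✓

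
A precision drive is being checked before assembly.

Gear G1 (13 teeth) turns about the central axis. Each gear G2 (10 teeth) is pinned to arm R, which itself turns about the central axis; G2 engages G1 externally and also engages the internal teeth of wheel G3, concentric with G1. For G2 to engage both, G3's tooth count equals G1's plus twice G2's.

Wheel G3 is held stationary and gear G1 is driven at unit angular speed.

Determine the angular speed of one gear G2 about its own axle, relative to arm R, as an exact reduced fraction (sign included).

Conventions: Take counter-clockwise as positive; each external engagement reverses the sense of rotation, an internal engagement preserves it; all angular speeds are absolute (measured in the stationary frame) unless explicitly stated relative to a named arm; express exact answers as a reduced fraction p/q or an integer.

-429/460

class = planetary set [G3 = 13+2·10 = 33; Willis about the carrier]
ring teeth: 13 + 2·10 = 33
13(ω_sun−ω_arm) = −33(ω_ring−ω_arm),  ω_ring = 0, ω_sun = 1
13(1−ω_arm) = −33(0−ω_arm)  ⇒  46·ω_arm = 13  ⇒  ω_arm = 13/46
sun–planet mesh: 13·(1−13/46) = −10·(ω_p−ω_arm)  ⇒  ω_p−ω_arm = -429/460
exact speed ratio = -429/460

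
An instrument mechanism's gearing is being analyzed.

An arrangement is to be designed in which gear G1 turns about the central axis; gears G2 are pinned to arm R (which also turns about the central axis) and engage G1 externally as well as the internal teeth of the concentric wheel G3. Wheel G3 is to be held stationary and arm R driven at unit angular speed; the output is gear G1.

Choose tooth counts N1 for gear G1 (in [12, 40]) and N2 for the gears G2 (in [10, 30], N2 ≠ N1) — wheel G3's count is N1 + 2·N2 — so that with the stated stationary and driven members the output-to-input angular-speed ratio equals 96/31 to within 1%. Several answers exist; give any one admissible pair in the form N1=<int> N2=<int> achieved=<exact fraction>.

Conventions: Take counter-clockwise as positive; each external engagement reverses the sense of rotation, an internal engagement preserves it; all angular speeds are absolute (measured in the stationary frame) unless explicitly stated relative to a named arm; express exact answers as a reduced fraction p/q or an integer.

class = planetary set [ratio 96/31 wanted; Willis about the carrier]
Willis with ω_ring = 0: ω_sun/ω_arm = (N1+N3)/N1; set equal to 96/31  ⇒  N3/N1 = 96/31 − 1 = 65/31
N3 = N1 + 2·N2  ⇒  N2/N1 = (N3/N1 − 1)/2 = (65/31 − 1)/2 = 17/31
smallest multiple with N1 ≥ 12 and N2 ≥ 10: k = 1  ⇒  N1 = 1·31 = 31, N2 = 1·17 = 17 (N1 ≤ 40, N2 ≤ 30, N2 ≠ N1 ✓), N3 = 31 + 2·17 = 65
check: (N1+N3)/N1 with N1 = 31, N3 = 65 gives 96/31; |achieved − target| = 0 ≤ 24/775 ✓

N1=31 N2=17 achieved=96/31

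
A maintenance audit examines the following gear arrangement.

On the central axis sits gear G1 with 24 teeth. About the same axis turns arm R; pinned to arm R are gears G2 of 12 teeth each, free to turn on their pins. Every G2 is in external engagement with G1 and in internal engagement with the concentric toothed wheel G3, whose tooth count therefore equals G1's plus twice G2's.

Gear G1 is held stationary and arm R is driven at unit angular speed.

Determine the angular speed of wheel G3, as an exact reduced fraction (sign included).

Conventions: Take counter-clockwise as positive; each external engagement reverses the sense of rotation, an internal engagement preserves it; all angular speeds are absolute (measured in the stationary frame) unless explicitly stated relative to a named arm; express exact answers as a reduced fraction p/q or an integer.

3/2

planetary set (24T centre, 12T on arm, 48T internal) — Willis relation
ring teeth: 24 + 2·12 = 48
24(ω_sun−ω_arm) = −48(ω_ring−ω_arm),  ω_sun = 0, ω_arm = 1
ω_ring = 1 − (24/48)(0−1) = 3/2
exact speed ratio = 3/2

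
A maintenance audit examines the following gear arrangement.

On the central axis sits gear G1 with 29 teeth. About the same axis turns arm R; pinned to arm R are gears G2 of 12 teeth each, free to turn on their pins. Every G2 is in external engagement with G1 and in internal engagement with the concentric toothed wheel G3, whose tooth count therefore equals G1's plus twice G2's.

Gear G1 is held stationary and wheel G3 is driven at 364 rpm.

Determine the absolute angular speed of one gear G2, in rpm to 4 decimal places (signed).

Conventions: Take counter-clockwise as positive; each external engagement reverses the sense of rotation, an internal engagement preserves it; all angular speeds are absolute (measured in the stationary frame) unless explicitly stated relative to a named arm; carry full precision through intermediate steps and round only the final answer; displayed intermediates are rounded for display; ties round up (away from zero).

class = planetary set [G3 = 29+2·12 = 53; Willis about the carrier]
normalise by the input: solve with ω_ring = 1, then scale by 364 rpm
ring teeth: 29 + 2·12 = 53
29(ω_sun−ω_arm) = −53(ω_ring−ω_arm),  ω_sun = 0, ω_ring = 1
29(0−ω_arm) = −53(1−ω_arm)  ⇒  82·ω_arm = 53  ⇒  ω_arm = 53/82
sun–planet mesh: 29·(0−53/82) = −12·(ω_p−ω_arm)  ⇒  ω_p−ω_arm = 1537/984
ω_p = 53/82 + 1537/984 = 53/24
scale: ω_p = 53/24 × 364 rpm = +803.8333 rpm

+803.8333 rpm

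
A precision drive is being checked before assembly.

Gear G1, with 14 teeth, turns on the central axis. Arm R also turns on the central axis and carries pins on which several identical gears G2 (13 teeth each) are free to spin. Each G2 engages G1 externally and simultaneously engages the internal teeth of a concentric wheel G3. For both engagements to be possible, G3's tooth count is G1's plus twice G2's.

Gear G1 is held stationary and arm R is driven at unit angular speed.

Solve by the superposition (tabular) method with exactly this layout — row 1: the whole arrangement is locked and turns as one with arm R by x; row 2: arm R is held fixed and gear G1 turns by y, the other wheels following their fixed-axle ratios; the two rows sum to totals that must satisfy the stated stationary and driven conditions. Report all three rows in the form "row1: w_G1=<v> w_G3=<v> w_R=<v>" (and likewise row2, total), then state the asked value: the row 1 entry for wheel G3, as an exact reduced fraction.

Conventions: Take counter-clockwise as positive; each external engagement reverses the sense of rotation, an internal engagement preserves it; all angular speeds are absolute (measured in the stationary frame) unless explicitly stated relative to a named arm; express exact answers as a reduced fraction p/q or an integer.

topology: planetary set — G1 14T / G2 13T / G3 40T, arm = carrier (Willis)
row 1: whole set turns with the arm by x
row 2 — arm fixed, fixed-axis ratios: sun y, ring −(14/40)·y, arm 0
boundary: total ω_sun = x + y = 0 and total ω_arm = x = 1  ⇒  y = -1, x = 1
row 2 ring = −(14/40)·(-1) = 7/20
totals (row 1 + row 2): sun 1 + (-1) = 0, ring 1 + 7/20 = 27/20, arm 1 + 0 = 1
asked cell (row1, ring) = 1

row1: w_G1=1 w_G3=1 w_R=1
row2: w_G1=-1 w_G3=7/20 w_R=0
total: w_G1=0 w_G3=27/20 w_R=1
asked value: 1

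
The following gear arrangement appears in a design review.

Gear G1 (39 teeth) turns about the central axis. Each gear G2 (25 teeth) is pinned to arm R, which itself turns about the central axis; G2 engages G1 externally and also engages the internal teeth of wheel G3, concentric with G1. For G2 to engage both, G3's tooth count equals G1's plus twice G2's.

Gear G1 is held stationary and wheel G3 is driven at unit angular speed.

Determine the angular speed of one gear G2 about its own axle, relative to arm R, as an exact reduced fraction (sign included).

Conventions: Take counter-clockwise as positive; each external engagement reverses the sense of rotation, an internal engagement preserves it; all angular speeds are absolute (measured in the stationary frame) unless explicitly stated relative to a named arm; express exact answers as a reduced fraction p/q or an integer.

class = planetary set [G3 = 39+2·25 = 89; Willis about the carrier]
ring teeth: 39 + 2·25 = 89
39(ω_sun−ω_arm) = −89(ω_ring−ω_arm),  ω_sun = 0, ω_ring = 1
39(0−ω_arm) = −89(1−ω_arm)  ⇒  128·ω_arm = 89  ⇒  ω_arm = 89/128
sun–planet mesh: 39·(0−89/128) = −25·(ω_p−ω_arm)  ⇒  ω_p−ω_arm = 3471/3200
exact speed ratio = 3471/3200

3471/3200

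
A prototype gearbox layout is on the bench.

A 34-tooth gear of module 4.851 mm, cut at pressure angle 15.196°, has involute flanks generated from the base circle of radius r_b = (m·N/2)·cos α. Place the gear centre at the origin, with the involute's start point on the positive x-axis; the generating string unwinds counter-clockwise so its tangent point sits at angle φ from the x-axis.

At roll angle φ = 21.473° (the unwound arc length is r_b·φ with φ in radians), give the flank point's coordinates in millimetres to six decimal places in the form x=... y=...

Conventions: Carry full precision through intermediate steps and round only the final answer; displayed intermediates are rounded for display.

recognized (one wheel, involute flank): single-mesh tooth geometry, m = 4.851, N = 34
pitch radius r_p = m·N/2 = 4.851·34/2 = 82.467000
base radius r_b = r_p·cos α = 82.467000·cos 15.196° = 79.583525
roll angle φ = 21.473° = 0.37477455 rad
x = r_b·(cos φ + φ·sin φ) = 84.977789
y = r_b·(sin φ − φ·cos φ) = 1.376892

x=84.977789 y=1.376892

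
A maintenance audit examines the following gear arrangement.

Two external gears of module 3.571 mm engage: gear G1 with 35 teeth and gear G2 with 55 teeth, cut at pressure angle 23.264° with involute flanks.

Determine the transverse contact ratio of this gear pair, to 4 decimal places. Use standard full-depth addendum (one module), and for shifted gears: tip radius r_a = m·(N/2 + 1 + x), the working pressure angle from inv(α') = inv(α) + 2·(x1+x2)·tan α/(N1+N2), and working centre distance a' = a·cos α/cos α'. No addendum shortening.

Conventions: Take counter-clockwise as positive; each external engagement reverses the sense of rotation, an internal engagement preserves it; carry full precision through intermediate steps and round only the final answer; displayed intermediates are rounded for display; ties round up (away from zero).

1.5832

single-mesh involute tooth geometry (35T engaging 55T at module 3.571)
base radii: r_b1 = 57.411530, r_b2 = 90.218119
tip radii: r_a1 = 66.063500, r_a2 = 101.773500
no profile shift: α' = α, a' = a
action lengths: √(r_a1²−r_b1²) = 32.684893, √(r_a2²−r_b2²) = 47.101341
base pitch p_b = π·m·cos α = 10.306494
CR = (32.684893 + 47.101341 − 160.695000·sin 23.26400°)/10.306494 = 1.583157
contact ratio ≈ 1.5832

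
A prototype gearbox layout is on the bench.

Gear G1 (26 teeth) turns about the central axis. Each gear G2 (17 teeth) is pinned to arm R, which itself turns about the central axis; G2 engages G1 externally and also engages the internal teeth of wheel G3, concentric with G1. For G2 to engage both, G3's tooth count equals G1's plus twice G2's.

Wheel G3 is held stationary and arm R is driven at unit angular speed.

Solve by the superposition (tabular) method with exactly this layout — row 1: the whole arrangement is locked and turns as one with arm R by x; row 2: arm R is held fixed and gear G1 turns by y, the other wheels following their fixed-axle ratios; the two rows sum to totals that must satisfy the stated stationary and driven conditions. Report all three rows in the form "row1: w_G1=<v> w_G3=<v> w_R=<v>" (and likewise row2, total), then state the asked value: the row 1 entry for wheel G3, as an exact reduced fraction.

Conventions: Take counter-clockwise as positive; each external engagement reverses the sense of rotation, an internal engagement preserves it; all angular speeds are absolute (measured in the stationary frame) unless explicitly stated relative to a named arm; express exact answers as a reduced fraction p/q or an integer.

row1: w_G1=1 w_G3=1 w_R=1
row2: w_G1=30/13 w_G3=-1 w_R=0
total: w_G1=43/13 w_G3=0 w_R=1
asked value: 1

class = planetary set [G3 = 26+2·17 = 60; Willis about the carrier]
row 1 (train locked, turned with arm): all members turn x
superposition row 2 [arm held]: sun y, ring −(26/60)·y, arm 0
boundary: total ω_ring = x − (26/60)·y = 0 and total ω_arm = x = 1  ⇒  y = 30/13, x = 1
row 2 ring = −(26/60)·30/13 = -1
totals (row 1 + row 2): sun 1 + 30/13 = 43/13, ring 1 + (-1) = 0, arm 1 + 0 = 1
asked cell (row1, ring) = 1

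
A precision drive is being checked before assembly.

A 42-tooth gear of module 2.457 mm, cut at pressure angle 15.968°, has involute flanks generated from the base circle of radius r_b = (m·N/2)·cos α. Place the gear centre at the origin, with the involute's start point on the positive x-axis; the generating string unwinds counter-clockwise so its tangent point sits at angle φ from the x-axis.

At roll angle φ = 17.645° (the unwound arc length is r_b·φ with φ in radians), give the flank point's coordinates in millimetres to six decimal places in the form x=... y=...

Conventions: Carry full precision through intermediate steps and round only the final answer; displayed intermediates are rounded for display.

x=51.903032 y=0.478395

recognized (one wheel, involute flank): single-mesh tooth geometry, m = 2.457, N = 42
pitch radius r_p = m·N/2 = 2.457·42/2 = 51.597000
base radius r_b = r_p·cos α = 51.597000·cos 15.968° = 49.606155
roll angle φ = 17.645° = 0.30796335 rad
x = r_b·(cos φ + φ·sin φ) = 51.903032
y = r_b·(sin φ − φ·cos φ) = 0.478395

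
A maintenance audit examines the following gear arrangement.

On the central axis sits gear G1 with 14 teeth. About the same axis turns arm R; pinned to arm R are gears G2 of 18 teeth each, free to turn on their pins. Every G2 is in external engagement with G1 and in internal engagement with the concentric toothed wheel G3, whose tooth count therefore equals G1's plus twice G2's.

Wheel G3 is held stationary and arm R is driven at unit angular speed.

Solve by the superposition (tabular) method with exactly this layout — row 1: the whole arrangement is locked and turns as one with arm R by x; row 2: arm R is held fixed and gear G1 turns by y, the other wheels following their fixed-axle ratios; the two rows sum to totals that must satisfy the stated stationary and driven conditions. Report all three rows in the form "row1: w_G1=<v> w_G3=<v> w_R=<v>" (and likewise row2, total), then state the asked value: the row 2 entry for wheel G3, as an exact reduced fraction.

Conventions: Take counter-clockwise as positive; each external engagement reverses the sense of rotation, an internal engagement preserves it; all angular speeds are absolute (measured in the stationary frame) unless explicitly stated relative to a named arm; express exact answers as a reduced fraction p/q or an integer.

row1: w_G1=1 w_G3=1 w_R=1
row2: w_G1=25/7 w_G3=-1 w_R=0
total: w_G1=32/7 w_G3=0 w_R=1
asked value: -1

topology: planetary set — G1 14T / G2 18T / G3 50T, arm = carrier (Willis)
row 1 (train locked, turned with arm): all members turn x
row 2 — arm fixed, fixed-axis ratios: sun y, ring −(14/50)·y, arm 0
boundary: total ω_ring = x − (14/50)·y = 0 and total ω_arm = x = 1  ⇒  y = 25/7, x = 1
row 2 ring = −(14/50)·25/7 = -1
totals (row 1 + row 2): sun 1 + 25/7 = 32/7, ring 1 + (-1) = 0, arm 1 + 0 = 1
asked cell (row2, ring) = -1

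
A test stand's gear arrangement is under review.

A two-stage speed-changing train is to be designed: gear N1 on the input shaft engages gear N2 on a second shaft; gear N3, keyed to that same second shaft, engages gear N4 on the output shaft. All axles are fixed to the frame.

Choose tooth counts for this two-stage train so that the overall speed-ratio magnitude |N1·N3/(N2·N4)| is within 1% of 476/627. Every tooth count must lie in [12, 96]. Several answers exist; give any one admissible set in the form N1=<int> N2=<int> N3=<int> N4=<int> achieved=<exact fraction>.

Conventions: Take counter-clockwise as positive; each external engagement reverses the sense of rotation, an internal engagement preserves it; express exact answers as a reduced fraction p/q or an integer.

N1=14 N2=19 N3=34 N4=33 achieved=476/627

2-stage fixed-axis compound train for ratio 476/627
target = 476/627 in lowest terms: an exact hit needs N1·N3 = k·476 and N2·N4 = k·627 for one integer k, every count in [12, 96]; additionally prefer no 1:1 stage (N1 ≠ N2, N3 ≠ N4)
k = 1: N1·N3 = 476 = 14·34, N2·N4 = 627 = 19·33
achieved = 14·34/(19·33) = 476/627; |achieved − target| = 0 ≤ 119/15675 ✓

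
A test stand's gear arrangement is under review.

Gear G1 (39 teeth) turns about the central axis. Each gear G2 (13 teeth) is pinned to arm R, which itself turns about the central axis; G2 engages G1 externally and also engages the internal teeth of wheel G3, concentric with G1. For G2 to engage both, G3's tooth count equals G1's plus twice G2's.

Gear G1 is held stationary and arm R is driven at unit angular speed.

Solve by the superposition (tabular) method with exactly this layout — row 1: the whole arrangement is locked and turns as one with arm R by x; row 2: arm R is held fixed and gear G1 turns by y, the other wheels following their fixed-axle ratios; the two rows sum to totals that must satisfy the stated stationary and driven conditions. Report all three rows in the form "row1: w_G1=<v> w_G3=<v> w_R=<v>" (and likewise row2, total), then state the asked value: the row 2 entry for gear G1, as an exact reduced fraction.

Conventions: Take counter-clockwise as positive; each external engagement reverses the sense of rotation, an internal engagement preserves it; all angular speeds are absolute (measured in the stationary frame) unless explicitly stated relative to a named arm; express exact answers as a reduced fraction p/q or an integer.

topology: planetary set — G1 39T / G2 13T / G3 65T, arm = carrier (Willis)
row 1: whole set turns with the arm by x
row 2 (arm held, sun turns y): ω_ring = −(39/65)·y, ω_arm = 0
boundary: total ω_sun = x + y = 0 and total ω_arm = x = 1  ⇒  y = -1, x = 1
row 2 ring = −(39/65)·(-1) = 3/5
totals (row 1 + row 2): sun 1 + (-1) = 0, ring 1 + 3/5 = 8/5, arm 1 + 0 = 1
asked cell (row2, sun) = -1

row1: w_G1=1 w_G3=1 w_R=1
row2: w_G1=-1 w_G3=3/5 w_R=0
total: w_G1=0 w_G3=8/5 w_R=1
asked value: -1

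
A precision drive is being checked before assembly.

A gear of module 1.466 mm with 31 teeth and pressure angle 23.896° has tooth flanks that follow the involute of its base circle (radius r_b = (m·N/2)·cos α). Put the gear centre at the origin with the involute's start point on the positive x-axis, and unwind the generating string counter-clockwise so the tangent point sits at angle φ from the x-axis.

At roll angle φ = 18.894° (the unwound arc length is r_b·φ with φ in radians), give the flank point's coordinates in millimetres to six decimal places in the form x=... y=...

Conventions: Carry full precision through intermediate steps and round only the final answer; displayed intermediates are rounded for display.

single-mesh involute tooth geometry (31T wheel at module 1.466)
pitch radius r_p = m·N/2 = 1.466·31/2 = 22.723000
base radius r_b = r_p·cos α = 22.723000·cos 23.896° = 20.775235
roll angle φ = 18.894° = 0.32976251 rad
x = r_b·(cos φ + φ·sin φ) = 21.874296
y = r_b·(sin φ − φ·cos φ) = 0.245640

x=21.874296 y=0.245640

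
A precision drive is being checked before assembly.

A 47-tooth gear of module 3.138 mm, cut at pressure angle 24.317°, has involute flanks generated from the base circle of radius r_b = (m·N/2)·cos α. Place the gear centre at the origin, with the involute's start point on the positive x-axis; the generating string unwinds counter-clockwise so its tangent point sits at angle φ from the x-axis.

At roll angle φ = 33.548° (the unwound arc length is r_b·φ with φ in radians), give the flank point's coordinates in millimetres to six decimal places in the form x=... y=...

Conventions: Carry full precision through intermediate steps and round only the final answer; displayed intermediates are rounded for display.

x=77.751362 y=4.344312

single-mesh involute tooth geometry (47T wheel at module 3.138)
pitch radius r_p = m·N/2 = 3.138·47/2 = 73.743000
base radius r_b = r_p·cos α = 73.743000·cos 24.317° = 67.200605
roll angle φ = 33.548° = 0.58552306 rad
x = r_b·(cos φ + φ·sin φ) = 77.751362
y = r_b·(sin φ − φ·cos φ) = 4.344312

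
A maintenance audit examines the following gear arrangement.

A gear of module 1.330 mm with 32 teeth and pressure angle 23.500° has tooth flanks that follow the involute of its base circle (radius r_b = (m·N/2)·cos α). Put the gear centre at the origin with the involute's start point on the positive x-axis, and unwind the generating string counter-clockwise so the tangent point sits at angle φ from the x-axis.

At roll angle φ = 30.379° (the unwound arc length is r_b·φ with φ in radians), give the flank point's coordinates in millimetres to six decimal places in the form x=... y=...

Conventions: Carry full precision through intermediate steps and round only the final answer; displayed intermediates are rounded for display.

recognized (one wheel, involute flank): single-mesh tooth geometry, m = 1.330, N = 32
pitch radius r_p = m·N/2 = 1.330·32/2 = 21.280000
base radius r_b = r_p·cos α = 21.280000·cos 23.500° = 19.515038
roll angle φ = 30.379° = 0.53021357 rad
x = r_b·(cos φ + φ·sin φ) = 22.068336
y = r_b·(sin φ − φ·cos φ) = 0.942632

x=22.068336 y=0.942632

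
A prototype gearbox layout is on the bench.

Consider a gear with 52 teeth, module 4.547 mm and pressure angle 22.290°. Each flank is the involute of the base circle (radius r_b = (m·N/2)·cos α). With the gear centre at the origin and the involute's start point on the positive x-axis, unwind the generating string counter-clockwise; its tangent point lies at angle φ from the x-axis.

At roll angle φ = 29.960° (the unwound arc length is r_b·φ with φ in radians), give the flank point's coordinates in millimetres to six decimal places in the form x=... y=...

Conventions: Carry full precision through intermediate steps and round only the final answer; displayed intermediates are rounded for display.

recognized (one wheel, involute flank): single-mesh tooth geometry, m = 4.547, N = 52
pitch radius r_p = m·N/2 = 4.547·52/2 = 118.222000
base radius r_b = r_p·cos α = 118.222000·cos 22.290° = 109.387971
roll angle φ = 29.960° = 0.52290064 rad
x = r_b·(cos φ + φ·sin φ) = 123.335853
y = r_b·(sin φ − φ·cos φ) = 5.072060

x=123.335853 y=5.072060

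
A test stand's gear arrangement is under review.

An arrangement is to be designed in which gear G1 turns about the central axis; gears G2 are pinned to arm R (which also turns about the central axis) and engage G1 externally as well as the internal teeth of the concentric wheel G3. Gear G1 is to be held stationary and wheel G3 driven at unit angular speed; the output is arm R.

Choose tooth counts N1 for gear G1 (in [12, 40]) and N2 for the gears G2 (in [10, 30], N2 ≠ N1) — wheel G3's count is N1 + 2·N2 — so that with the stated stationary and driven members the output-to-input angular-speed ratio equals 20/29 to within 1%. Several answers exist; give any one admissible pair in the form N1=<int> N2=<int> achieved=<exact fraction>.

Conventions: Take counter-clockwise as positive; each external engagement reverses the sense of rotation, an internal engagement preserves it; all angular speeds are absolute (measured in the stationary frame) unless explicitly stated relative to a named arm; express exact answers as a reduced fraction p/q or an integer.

topology: planetary set — design target 20/29, arm = carrier (Willis)
Willis with ω_sun = 0: ω_arm/ω_ring = N3/(N1+N3); set equal to 20/29  ⇒  N3/N1 = (20/29)/(1 − 20/29) = 20/9
N3 = N1 + 2·N2  ⇒  N2/N1 = (N3/N1 − 1)/2 = (20/9 − 1)/2 = 11/18
smallest multiple with N1 ≥ 12 and N2 ≥ 10: k = 1  ⇒  N1 = 1·18 = 18, N2 = 1·11 = 11 (N1 ≤ 40, N2 ≤ 30, N2 ≠ N1 ✓), N3 = 18 + 2·11 = 40
check: N3/(N1+N3) with N1 = 18, N3 = 40 gives 20/29; |achieved − target| = 0 ≤ 1/145 ✓

N1=18 N2=11 achieved=20/29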